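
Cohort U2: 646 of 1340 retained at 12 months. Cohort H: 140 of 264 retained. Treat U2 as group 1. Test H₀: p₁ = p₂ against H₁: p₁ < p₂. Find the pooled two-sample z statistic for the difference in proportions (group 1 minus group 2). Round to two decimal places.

p̂₁ = 646/1340 ≈ 0.4821, p̂₂ = 140/264 ≈ 0.5303.
Pooled p̂ = (646+140)/(1340+264) = 786/1604 = 0.4900.
SE = √(0.2499 × 0.00453415) = 0.0337.
z = (0.4821 − 0.5303)/0.0337 = -0.0482/0.0337 = -1.43.
p-value = P(Z < -1.432) ≈ 0.0760.

z = -1.43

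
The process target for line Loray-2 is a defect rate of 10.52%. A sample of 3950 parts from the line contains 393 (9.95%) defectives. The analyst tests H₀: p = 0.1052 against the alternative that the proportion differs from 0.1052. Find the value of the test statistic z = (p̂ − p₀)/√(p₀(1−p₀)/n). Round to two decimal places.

z = -1.17

p̂ = 393/3950 = 0.09949.
Under H₀, SE = √(0.1052·0.8948/3950) = √(2.38311e-05) = 0.00488.
z = (0.09949 − 0.1052)/0.00488 = -0.00571/0.00488 = -1.17.
Two-sided p-value ≈ 2·Φ(−1.169) = 0.2424.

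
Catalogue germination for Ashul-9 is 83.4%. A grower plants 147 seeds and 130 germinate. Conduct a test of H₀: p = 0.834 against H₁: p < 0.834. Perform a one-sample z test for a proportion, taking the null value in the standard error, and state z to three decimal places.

z = 1.641

p̂ = 130/147 ≈ 0.88435.
SE = √(p₀(1−p₀)/n) = √(0.13844/147) = 0.03069.
z = (0.88435 − 0.834)/0.03069 = 0.05035/0.03069 = 1.641.
p-value = P(Z < 1.641) ≈ 0.9496.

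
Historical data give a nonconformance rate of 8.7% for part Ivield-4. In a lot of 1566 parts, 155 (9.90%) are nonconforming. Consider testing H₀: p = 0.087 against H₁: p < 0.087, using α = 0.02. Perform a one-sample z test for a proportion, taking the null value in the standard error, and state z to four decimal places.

z = 1.6819

p̂ = 155/1566 ≈ 0.0989783.
Standard error under H₀: √(0.087×0.913/1566) = 0.0071220.
z = (0.0989783 − 0.087)/0.0071220 = 0.0119783/0.0071220 = 1.6819.
p-value = P(Z < 1.682) ≈ 0.9537, so at α = 0.02 we fail to reject H₀.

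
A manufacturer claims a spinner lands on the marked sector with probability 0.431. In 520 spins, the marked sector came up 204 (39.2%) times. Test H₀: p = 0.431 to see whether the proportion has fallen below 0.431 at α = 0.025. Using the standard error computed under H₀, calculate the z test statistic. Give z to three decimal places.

p̂ = 204/520 = 0.392308.
SE = √(p₀(1−p₀)/n) = √(0.24524/520) = 0.021717.
z = (0.392308 − 0.431)/0.021717 = -0.038692/0.021717 = -1.782.
p-value = P(Z < -1.782) ≈ 0.0374; since p > α = 0.025, fail to reject H₀.

z = -1.782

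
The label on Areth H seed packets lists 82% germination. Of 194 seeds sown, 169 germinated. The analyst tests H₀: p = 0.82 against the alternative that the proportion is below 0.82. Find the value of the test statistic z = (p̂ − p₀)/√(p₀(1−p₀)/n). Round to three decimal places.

z = 1.854

p̂ = 169/194 = 0.87113.
Under H₀, SE = √(0.82·0.18/194) = √(0.000760825) = 0.02758.
z = (0.87113 − 0.82)/0.02758 = 0.05113/0.02758 = 1.854.
p-value = P(Z < 1.854) ≈ 0.9681.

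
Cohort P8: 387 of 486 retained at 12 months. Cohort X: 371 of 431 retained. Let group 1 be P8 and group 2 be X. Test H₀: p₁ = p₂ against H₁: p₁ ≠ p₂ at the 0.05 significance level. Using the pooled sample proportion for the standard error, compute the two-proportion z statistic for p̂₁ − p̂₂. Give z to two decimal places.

z = -2.57

p̂₁ = 387/486 = 0.79630, p̂₂ = 371/431 = 0.86079.
Pooled p̂ = (387+371)/(486+431) = 758/917 = 0.82661.
SE = √(0.143327 × 0.0043778) = 0.02505.
z = (0.79630 − 0.86079)/0.02505 = -0.06449/0.02505 = -2.57.
p-value = 2·P(Z > 2.575) ≈ 0.0100. With α = 0.05, reject H₀.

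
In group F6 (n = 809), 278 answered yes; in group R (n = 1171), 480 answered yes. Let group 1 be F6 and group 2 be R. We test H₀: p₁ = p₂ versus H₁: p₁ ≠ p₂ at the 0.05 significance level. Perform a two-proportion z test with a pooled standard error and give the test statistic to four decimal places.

z = -2.9823

p̂₁ = 278/809 ≈ 0.343634, p̂₂ = 480/1171 ≈ 0.409906.
Pooled p̂ = (278+480)/(809+1171) = 758/1980 = 0.382828.
SE = √(0.236271 × 0.00209006) = 0.022222.
z = (0.343634 − 0.409906)/0.022222 = -0.066272/0.022222 = -2.9823.
Two-sided p-value ≈ 2·Φ(−2.982) = 0.0029, so at α = 0.05 we reject H₀.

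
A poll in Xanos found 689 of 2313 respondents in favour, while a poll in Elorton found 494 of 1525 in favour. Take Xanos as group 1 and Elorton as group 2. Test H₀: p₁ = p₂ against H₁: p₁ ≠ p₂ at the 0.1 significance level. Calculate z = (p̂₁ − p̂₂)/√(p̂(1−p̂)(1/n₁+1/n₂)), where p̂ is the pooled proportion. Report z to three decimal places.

p̂₁ = 689/2313 = 0.29788, p̂₂ = 494/1525 = 0.32393.
Pooled p̂ = (689+494)/(2313+1525) = 1183/3838 = 0.30823.
SE = √(0.213226 × 0.00108808) = 0.01523.
z = (0.29788 − 0.32393)/0.01523 = -0.02605/0.01523 = -1.710.
Two-sided p-value ≈ 2·Φ(−1.710) = 0.0872; since p < α = 0.1, reject H₀.

z = -1.710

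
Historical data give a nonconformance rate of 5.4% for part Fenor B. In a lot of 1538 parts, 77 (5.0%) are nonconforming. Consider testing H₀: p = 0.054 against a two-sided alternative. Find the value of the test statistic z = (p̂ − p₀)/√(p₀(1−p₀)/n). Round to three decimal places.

p̂ = 77/1538 ≈ 0.050065.
Under H₀, SE = √(0.054·0.946/1538) = √(3.32146e-05) = 0.005763.
z = (0.050065 − 0.054)/0.005763 = -0.003935/0.005763 = -0.683.

z = -0.683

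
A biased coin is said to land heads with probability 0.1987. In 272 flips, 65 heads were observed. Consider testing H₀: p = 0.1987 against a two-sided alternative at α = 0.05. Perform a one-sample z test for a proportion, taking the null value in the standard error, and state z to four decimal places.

z = 1.6645

p̂ = 65/272 ≈ 0.238971.
SE = √(p₀(1−p₀)/n) = √(0.15922/272) = 0.024194.
z = (0.238971 − 0.1987)/0.024194 = 0.040271/0.024194 = 1.6645.
Two-sided p-value ≈ 2·Φ(−1.664) = 0.0960. With α = 0.05, fail to reject H₀.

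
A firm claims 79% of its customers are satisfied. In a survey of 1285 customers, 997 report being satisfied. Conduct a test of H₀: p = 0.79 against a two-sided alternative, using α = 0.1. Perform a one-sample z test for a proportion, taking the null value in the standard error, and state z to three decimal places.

p̂ = 997/1285 = 0.77588.
Standard error under H₀: √(0.79×0.21/1285) = 0.01136.
z = (0.77588 − 0.79)/0.01136 = -0.01412/0.01136 = -1.243.
Two-sided p-value ≈ 2·Φ(−1.243) = 0.2138; since p > α = 0.1, fail to reject H₀.

z = -1.243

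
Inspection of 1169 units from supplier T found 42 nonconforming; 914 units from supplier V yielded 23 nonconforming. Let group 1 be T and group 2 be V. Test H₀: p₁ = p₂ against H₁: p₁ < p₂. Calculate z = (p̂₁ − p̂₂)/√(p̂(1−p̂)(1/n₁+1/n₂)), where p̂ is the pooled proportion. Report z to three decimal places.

z = 1.402

p̂₁ = 42/1169 ≈ 0.03593, p̂₂ = 23/914 ≈ 0.02516.
Pooled p̂ = (42+23)/(1169+914) = 65/2083 = 0.03120.
SE = √(p̂(1−p̂)(1/n₁+1/n₂)) = √(0.03120·0.96880·0.00194952) = √(5.89365e-05) = 0.00768.
z = (0.03593 − 0.02516)/0.00768 = 0.01077/0.00768 = 1.402.
p-value = P(Z < 1.402) ≈ 0.9196.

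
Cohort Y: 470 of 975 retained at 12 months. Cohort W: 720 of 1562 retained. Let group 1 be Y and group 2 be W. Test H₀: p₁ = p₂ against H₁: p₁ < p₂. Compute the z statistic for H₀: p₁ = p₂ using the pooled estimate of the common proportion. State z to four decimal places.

p̂₁ = 470/975 = 0.482051, p̂₂ = 720/1562 = 0.460948.
Pooled p̂ = (470+720)/(975+1562) = 1190/2537 = 0.469058.
SE = √(p̂(1−p̂)(1/n₁+1/n₂)) = √(0.469058·0.530942·0.00166585) = √(0.000414867) = 0.020368.
z = (0.482051 − 0.460948)/0.020368 = 0.021103/0.020368 = 1.0361.

z = 1.0361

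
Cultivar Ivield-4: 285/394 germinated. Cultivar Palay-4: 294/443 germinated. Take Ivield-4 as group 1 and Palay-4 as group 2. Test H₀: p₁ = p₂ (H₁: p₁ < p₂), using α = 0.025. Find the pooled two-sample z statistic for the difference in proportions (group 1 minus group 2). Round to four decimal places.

z = 1.8668

p̂₁ = 285/394 = 0.7233503, p̂₂ = 294/443 = 0.6636569.
Pooled p̂ = (285+294)/(394+443) = 579/837 = 0.6917563.
SE = √(p̂(1−p̂)(1/n₁+1/n₂)) = √(0.6917563·0.3082437·0.00479541) = √(0.00102252) = 0.0319769.
z = (0.7233503 − 0.6636569)/0.0319769 = 0.0596934/0.0319769 = 1.8668.
p-value = P(Z < 1.867) ≈ 0.9690, so at α = 0.025 we fail to reject H₀.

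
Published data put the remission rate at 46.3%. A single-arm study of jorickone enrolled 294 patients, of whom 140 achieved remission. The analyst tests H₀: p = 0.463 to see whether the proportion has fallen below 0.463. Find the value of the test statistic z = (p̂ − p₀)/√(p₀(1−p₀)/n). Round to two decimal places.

z = 0.45

p̂ = 140/294 = 0.4762.
Standard error under H₀: √(0.463×0.537/294) = 0.0291.
z = (0.4762 − 0.463)/0.0291 = 0.0132/0.0291 = 0.45.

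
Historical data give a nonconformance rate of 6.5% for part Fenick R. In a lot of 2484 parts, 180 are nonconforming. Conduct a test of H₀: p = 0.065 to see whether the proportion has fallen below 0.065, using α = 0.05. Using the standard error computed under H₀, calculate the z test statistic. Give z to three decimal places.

z = 1.509

p̂ = 180/2484 = 0.072464.
Under H₀, SE = √(0.065·0.935/2484) = √(2.44666e-05) = 0.004946.
z = (0.072464 − 0.065)/0.004946 = 0.007464/0.004946 = 1.509.
p-value = P(Z < 1.509) ≈ 0.9343, so at α = 0.05 we fail to reject H₀.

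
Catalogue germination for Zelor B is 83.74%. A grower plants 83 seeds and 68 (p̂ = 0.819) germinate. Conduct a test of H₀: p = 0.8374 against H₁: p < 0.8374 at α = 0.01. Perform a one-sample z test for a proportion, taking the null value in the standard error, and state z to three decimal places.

z = -0.447

p̂ = 68/83 = 0.81928.
Under H₀, SE = √(0.8374·0.1626/83) = √(0.0016405) = 0.04050.
z = (0.81928 − 0.8374)/0.04050 = -0.01812/0.04050 = -0.447.
p-value = P(Z < -0.447) ≈ 0.3273. With α = 0.01, fail to reject H₀.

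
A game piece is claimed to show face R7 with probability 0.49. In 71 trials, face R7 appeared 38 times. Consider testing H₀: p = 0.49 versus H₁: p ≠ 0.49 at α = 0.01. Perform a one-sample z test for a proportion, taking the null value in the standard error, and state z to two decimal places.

z = 0.76

p̂ = 38/71 = 0.5352.
SE = √(p₀(1−p₀)/n) = √(0.2499/71) = 0.0593.
z = (0.5352 − 0.49)/0.0593 = 0.0452/0.0593 = 0.76.
Two-sided p-value ≈ 2·Φ(−0.762) = 0.4460. With α = 0.01, fail to reject H₀.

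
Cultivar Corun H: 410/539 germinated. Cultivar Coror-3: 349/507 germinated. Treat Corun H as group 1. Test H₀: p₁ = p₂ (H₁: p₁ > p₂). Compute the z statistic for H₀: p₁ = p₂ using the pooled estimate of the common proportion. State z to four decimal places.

z = 2.6192

p̂₁ = 410/539 = 0.760668, p̂₂ = 349/507 = 0.688363.
Pooled p̂ = (410+349)/(539+507) = 759/1046 = 0.725621.
SE = √(p̂(1−p̂)(1/n₁+1/n₂)) = √(0.725621·0.274379·0.00382767) = √(0.000762071) = 0.027606.
z = (0.760668 − 0.688363)/0.027606 = 0.072305/0.027606 = 2.6192.
p-value = P(Z > 2.619) ≈ 0.0044.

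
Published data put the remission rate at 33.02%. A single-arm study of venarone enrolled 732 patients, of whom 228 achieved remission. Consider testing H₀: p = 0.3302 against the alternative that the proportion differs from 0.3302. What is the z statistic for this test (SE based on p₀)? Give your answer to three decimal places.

p̂ = 228/732 = 0.31148.
Standard error under H₀: √(0.3302×0.6698/732) = 0.01738.
z = (0.31148 − 0.3302)/0.01738 = -0.01872/0.01738 = -1.077.
Two-sided p-value ≈ 2·Φ(−1.077) = 0.2814.

z = -1.077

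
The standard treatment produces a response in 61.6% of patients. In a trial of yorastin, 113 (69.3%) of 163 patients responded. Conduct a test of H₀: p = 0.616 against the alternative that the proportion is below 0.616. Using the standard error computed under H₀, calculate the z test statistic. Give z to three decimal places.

z = 2.028

p̂ = 113/163 ≈ 0.69325.
Standard error under H₀: √(0.616×0.384/163) = 0.03809.
z = (0.69325 − 0.616)/0.03809 = 0.07725/0.03809 = 2.028.
p-value = P(Z < 2.028) ≈ 0.9787.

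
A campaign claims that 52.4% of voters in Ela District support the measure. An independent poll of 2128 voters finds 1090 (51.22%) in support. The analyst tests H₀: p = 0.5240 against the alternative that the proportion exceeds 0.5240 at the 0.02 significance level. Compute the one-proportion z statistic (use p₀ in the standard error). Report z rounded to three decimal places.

z = -1.088

p̂ = 1090/2128 = 0.51222.
Standard error under H₀: √(0.524×0.476/2128) = 0.01083.
z = (0.51222 − 0.524)/0.01083 = -0.01178/0.01083 = -1.088.
p-value = P(Z > -1.088) ≈ 0.8618. With α = 0.02, fail to reject H₀.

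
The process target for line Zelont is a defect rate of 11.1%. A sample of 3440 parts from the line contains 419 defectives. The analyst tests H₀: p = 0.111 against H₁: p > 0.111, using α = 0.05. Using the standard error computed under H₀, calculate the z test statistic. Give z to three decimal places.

p̂ = 419/3440 = 0.121802.
Standard error under H₀: √(0.111×0.889/3440) = 0.005356.
z = (0.121802 − 0.111)/0.005356 = 0.010802/0.005356 = 2.017.
p-value = P(Z > 2.017) ≈ 0.0219. With α = 0.05, reject H₀.

z = 2.017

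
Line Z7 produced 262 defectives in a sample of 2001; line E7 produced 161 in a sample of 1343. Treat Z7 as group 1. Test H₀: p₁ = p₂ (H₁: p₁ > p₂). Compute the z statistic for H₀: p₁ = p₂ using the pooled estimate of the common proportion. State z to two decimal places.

z = 0.94

p̂₁ = 262/2001 = 0.1309, p̂₂ = 161/1343 = 0.1199.
Pooled p̂ = (262+161)/(2001+1343) = 423/3344 = 0.1265.
SE = √(0.110494 × 0.00124435) = 0.0117.
z = (0.1309 − 0.1199)/0.0117 = 0.0110/0.0117 = 0.94.
p-value = P(Z > 0.943) ≈ 0.1729.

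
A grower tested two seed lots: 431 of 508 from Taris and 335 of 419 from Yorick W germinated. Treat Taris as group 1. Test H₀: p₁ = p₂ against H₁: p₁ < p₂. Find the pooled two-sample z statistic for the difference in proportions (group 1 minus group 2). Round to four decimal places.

z = 1.9561

p̂₁ = 431/508 = 0.848425, p̂₂ = 335/419 = 0.799523.
Pooled p̂ = (431+335)/(508+419) = 766/927 = 0.826321.
SE = √(p̂(1−p̂)(1/n₁+1/n₂)) = √(0.826321·0.173679·0.00435514) = √(0.000625025) = 0.025000.
z = (0.848425 − 0.799523)/0.025000 = 0.048902/0.025000 = 1.9561.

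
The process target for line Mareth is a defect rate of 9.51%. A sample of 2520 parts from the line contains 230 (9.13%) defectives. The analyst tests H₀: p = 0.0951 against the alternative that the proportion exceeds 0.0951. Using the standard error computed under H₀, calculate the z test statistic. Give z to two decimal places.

z = -0.66

p̂ = 230/2520 = 0.0913.
Standard error under H₀: √(0.0951×0.9049/2520) = 0.0058.
z = (0.0913 − 0.0951)/0.0058 = -0.0038/0.0058 = -0.66.
p-value = P(Z > -0.655) ≈ 0.7439.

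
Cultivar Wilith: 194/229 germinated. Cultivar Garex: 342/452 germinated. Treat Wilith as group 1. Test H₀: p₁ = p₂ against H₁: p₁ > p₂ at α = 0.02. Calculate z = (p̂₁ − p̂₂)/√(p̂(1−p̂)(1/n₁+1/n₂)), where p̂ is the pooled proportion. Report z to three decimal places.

z = 2.726

p̂₁ = 194/229 = 0.84716, p̂₂ = 342/452 = 0.75664.
Pooled p̂ = (194+342)/(229+452) = 536/681 = 0.78708.
SE = √(p̂(1−p̂)(1/n₁+1/n₂)) = √(0.78708·0.21292·0.0065792) = √(0.00110258) = 0.03321.
z = (0.84716 − 0.75664)/0.03321 = 0.09052/0.03321 = 2.726.
p-value = P(Z > 2.726) ≈ 0.0032; since p < α = 0.02, reject H₀.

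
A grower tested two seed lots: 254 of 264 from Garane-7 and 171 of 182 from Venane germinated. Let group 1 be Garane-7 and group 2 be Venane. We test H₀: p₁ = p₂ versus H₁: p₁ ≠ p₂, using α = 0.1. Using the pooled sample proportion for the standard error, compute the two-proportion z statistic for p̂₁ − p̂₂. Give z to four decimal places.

z = 1.1055

p̂₁ = 254/264 = 0.962121, p̂₂ = 171/182 = 0.939560.
Pooled p̂ = (254+171)/(264+182) = 425/446 = 0.952915.
SE = √(p̂(1−p̂)(1/n₁+1/n₂)) = √(0.952915·0.047085·0.00928238) = √(0.000416484) = 0.020408.
z = (0.962121 − 0.939560)/0.020408 = 0.022561/0.020408 = 1.1055.
Two-sided p-value ≈ 2·Φ(−1.105) = 0.2689. With α = 0.1, fail to reject H₀.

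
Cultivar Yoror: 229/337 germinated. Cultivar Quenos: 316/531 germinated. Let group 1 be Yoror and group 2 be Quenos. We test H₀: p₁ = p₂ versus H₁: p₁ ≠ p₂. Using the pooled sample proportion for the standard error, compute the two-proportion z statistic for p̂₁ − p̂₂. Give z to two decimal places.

z = 2.51

p̂₁ = 229/337 = 0.67953, p̂₂ = 316/531 = 0.59510.
Pooled p̂ = (229+316)/(337+531) = 545/868 = 0.62788.
SE = √(p̂(1−p̂)(1/n₁+1/n₂)) = √(0.62788·0.37212·0.0048506) = √(0.00113333) = 0.03366.
z = (0.67953 − 0.59510)/0.03366 = 0.08443/0.03366 = 2.51.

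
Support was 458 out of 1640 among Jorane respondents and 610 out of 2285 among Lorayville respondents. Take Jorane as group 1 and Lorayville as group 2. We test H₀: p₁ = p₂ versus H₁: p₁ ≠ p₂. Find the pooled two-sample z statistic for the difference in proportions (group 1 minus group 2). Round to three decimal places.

z = 0.855

p̂₁ = 458/1640 ≈ 0.27927, p̂₂ = 610/2285 ≈ 0.26696.
Pooled p̂ = (458+610)/(1640+2285) = 1068/3925 = 0.27210.
SE = √(p̂(1−p̂)(1/n₁+1/n₂)) = √(0.27210·0.72790·0.00104739) = √(0.000207449) = 0.01440.
z = (0.27927 − 0.26696)/0.01440 = 0.01231/0.01440 = 0.855.
p-value = 2·P(Z > 0.855) ≈ 0.3927.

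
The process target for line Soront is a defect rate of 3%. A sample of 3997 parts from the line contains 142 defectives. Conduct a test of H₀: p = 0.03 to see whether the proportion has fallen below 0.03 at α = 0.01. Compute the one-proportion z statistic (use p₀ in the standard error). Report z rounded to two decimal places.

z = 2.05

p̂ = 142/3997 ≈ 0.03553.
SE = √(p₀(1−p₀)/n) = √(0.0291/3997) = 0.00270.
z = (0.03553 − 0.03)/0.00270 = 0.00553/0.00270 = 2.05.
p-value = P(Z < 2.048) ≈ 0.9797; since p > α = 0.01, fail to reject H₀.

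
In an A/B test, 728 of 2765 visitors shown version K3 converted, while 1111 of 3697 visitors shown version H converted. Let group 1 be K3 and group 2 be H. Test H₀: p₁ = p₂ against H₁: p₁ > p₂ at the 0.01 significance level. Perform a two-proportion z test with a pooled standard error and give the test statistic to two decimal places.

p̂₁ = 728/2765 = 0.26329, p̂₂ = 1111/3697 = 0.30051.
Pooled p̂ = (728+1111)/(2765+3697) = 1839/6462 = 0.28459.
SE = √(p̂(1−p̂)(1/n₁+1/n₂)) = √(0.28459·0.71541·0.000632153) = √(0.000128705) = 0.01134.
z = (0.26329 − 0.30051)/0.01134 = -0.03722/0.01134 = -3.28.
p-value = P(Z > -3.281) ≈ 0.9995; since p > α = 0.01, fail to reject H₀.

z = -3.28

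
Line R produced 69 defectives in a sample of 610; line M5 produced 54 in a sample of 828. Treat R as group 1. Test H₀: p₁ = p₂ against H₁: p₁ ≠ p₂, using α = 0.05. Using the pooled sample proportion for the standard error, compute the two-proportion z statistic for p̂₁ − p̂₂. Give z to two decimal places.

p̂₁ = 69/610 = 0.1131, p̂₂ = 54/828 = 0.0652.
Pooled p̂ = (69+54)/(610+828) = 123/1438 = 0.0855.
SE = √(p̂(1−p̂)(1/n₁+1/n₂)) = √(0.0855·0.9145·0.00284707) = √(0.000222696) = 0.0149.
z = (0.1131 − 0.0652)/0.0149 = 0.0479/0.0149 = 3.21.
Two-sided p-value ≈ 2·Φ(−3.210) = 0.0013. With α = 0.05, reject H₀.

z = 3.21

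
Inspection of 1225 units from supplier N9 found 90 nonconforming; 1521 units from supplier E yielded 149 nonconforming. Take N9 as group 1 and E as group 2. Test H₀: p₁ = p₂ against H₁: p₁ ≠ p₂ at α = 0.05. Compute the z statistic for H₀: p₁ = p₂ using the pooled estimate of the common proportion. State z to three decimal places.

z = -2.263

p̂₁ = 90/1225 = 0.07347, p̂₂ = 149/1521 = 0.09796.
Pooled p̂ = (90+149)/(1225+1521) = 239/2746 = 0.08704.
SE = √(0.0794605 × 0.00147379) = 0.01082.
z = (0.07347 − 0.09796)/0.01082 = -0.02449/0.01082 = -2.263.
p-value = 2·P(Z > 2.263) ≈ 0.0236, so at α = 0.05 we reject H₀.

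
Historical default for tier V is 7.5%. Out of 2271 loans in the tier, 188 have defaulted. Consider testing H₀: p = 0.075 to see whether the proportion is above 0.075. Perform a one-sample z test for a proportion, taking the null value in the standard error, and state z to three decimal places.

z = 1.408

p̂ = 188/2271 = 0.082783.
Under H₀, SE = √(0.075·0.925/2271) = √(3.05482e-05) = 0.005527.
z = (0.082783 − 0.075)/0.005527 = 0.007783/0.005527 = 1.408.
p-value = P(Z > 1.408) ≈ 0.0795.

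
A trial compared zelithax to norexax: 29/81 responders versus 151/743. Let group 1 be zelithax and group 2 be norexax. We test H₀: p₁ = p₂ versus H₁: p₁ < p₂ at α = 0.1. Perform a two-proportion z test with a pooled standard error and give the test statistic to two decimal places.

p̂₁ = 29/81 = 0.3580, p̂₂ = 151/743 = 0.2032.
Pooled p̂ = (29+151)/(81+743) = 180/824 = 0.2184.
SE = √(p̂(1−p̂)(1/n₁+1/n₂)) = √(0.2184·0.7816·0.0136916) = √(0.00233753) = 0.0483.
z = (0.3580 − 0.2032)/0.0483 = 0.1548/0.0483 = 3.20.
p-value = P(Z < 3.202) ≈ 0.9993. With α = 0.1, fail to reject H₀.

z = 3.20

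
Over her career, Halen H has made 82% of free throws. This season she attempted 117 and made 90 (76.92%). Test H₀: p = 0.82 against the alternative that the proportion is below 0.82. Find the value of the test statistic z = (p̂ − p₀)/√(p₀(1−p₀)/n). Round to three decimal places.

z = -1.429

p̂ = 90/117 = 0.76923.
Under H₀, SE = √(0.82·0.18/117) = √(0.00126154) = 0.03552.
z = (0.76923 − 0.82)/0.03552 = -0.05077/0.03552 = -1.429.
p-value = P(Z < -1.429) ≈ 0.0764.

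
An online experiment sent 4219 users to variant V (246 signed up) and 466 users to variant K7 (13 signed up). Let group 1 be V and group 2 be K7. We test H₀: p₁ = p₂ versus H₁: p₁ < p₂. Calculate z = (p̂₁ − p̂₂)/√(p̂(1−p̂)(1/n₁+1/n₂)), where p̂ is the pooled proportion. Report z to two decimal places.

p̂₁ = 246/4219 = 0.058308, p̂₂ = 13/466 = 0.027897.
Pooled p̂ = (246+13)/(4219+466) = 259/4685 = 0.055283.
SE = √(p̂(1−p̂)(1/n₁+1/n₂)) = √(0.055283·0.944717·0.00238295) = √(0.000124453) = 0.011156.
z = (0.058308 − 0.027897)/0.011156 = 0.030411/0.011156 = 2.73.
p-value = P(Z < 2.726) ≈ 0.9968.

z = 2.73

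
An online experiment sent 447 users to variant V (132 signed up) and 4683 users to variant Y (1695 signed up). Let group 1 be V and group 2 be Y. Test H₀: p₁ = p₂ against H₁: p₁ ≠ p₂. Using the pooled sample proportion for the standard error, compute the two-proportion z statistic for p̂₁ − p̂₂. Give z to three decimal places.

z = -2.811

p̂₁ = 132/447 ≈ 0.29530, p̂₂ = 1695/4683 ≈ 0.36195.
Pooled p̂ = (132+1695)/(447+4683) = 1827/5130 = 0.35614.
SE = √(p̂(1−p̂)(1/n₁+1/n₂)) = √(0.35614·0.64386·0.00245067) = √(0.000561951) = 0.02371.
z = (0.29530 − 0.36195)/0.02371 = -0.06665/0.02371 = -2.811.
p-value = 2·P(Z > 2.811) ≈ 0.0049.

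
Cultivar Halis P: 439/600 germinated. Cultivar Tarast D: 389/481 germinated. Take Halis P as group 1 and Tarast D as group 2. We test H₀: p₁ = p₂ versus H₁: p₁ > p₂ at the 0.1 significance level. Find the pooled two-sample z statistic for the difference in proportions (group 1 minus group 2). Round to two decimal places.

p̂₁ = 439/600 ≈ 0.7317, p̂₂ = 389/481 ≈ 0.8087.
Pooled p̂ = (439+389)/(600+481) = 828/1081 = 0.7660.
SE = √(p̂(1−p̂)(1/n₁+1/n₂)) = √(0.7660·0.2340·0.00374567) = √(0.000671473) = 0.0259.
z = (0.7317 − 0.8087)/0.0259 = -0.0770/0.0259 = -2.97.
p-value = P(Z > -2.974) ≈ 0.9985, so at α = 0.1 we fail to reject H₀.

z = -2.97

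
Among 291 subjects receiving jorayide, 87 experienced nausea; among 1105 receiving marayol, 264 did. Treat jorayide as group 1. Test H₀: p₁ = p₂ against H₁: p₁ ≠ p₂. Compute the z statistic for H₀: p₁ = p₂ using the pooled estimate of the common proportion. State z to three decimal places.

p̂₁ = 87/291 ≈ 0.29897, p̂₂ = 264/1105 ≈ 0.23891.
Pooled p̂ = (87+264)/(291+1105) = 351/1396 = 0.25143.
SE = √(0.188214 × 0.0043414) = 0.02859.
z = (0.29897 − 0.23891)/0.02859 = 0.06006/0.02859 = 2.101.
p-value = 2·P(Z > 2.101) ≈ 0.0356.

z = 2.101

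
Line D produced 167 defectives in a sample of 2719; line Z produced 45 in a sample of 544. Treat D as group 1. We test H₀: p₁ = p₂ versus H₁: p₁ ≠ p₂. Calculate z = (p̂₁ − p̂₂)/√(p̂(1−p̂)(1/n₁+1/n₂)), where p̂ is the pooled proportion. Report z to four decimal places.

p̂₁ = 167/2719 = 0.0614196, p̂₂ = 45/544 = 0.0827206.
Pooled p̂ = (167+45)/(2719+544) = 212/3263 = 0.0649709.
SE = √(p̂(1−p̂)(1/n₁+1/n₂)) = √(0.0649709·0.9350291·0.00220602) = √(0.000134015) = 0.0115765.
z = (0.0614196 − 0.0827206)/0.0115765 = -0.0213010/0.0115765 = -1.8400.
Two-sided p-value ≈ 2·Φ(−1.840) = 0.0658.

z = -1.8400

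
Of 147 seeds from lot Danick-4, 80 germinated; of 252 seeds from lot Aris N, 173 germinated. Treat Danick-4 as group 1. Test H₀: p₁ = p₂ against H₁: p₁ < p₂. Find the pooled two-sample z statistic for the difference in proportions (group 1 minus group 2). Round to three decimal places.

p̂₁ = 80/147 = 0.54422, p̂₂ = 173/252 = 0.68651.
Pooled p̂ = (80+173)/(147+252) = 253/399 = 0.63409.
SE = √(p̂(1−p̂)(1/n₁+1/n₂)) = √(0.63409·0.36591·0.010771) = √(0.00249909) = 0.04999.
z = (0.54422 − 0.68651)/0.04999 = -0.14229/0.04999 = -2.846.

z = -2.846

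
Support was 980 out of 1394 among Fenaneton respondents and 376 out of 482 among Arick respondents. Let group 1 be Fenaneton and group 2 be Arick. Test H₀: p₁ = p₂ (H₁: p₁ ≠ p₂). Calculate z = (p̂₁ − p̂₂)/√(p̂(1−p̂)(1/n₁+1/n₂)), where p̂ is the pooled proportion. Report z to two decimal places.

p̂₁ = 980/1394 ≈ 0.70301, p̂₂ = 376/482 ≈ 0.78008.
Pooled p̂ = (980+376)/(1394+482) = 1356/1876 = 0.72281.
SE = √(0.200354 × 0.00279205) = 0.02365.
z = (0.70301 − 0.78008)/0.02365 = -0.07707/0.02365 = -3.26.

z = -3.26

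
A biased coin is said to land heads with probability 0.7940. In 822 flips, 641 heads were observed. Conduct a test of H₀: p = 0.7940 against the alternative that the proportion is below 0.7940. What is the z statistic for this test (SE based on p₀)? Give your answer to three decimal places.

p̂ = 641/822 = 0.77981.
Under H₀, SE = √(0.794·0.206/822) = √(0.000198983) = 0.01411.
z = (0.77981 − 0.794)/0.01411 = -0.01419/0.01411 = -1.006.
p-value = P(Z < -1.006) ≈ 0.1571.

z = -1.006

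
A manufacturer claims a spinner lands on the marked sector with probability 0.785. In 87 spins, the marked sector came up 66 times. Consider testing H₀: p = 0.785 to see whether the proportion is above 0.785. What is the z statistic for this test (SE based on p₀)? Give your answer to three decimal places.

p̂ = 66/87 ≈ 0.75862.
Standard error under H₀: √(0.785×0.215/87) = 0.04404.
z = (0.75862 − 0.785)/0.04404 = -0.02638/0.04404 = -0.599.
p-value = P(Z > -0.599) ≈ 0.7254.

z = -0.599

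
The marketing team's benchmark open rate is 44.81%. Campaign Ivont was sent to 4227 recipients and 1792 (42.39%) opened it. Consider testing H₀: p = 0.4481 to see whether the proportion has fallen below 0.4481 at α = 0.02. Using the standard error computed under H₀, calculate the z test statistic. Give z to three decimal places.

p̂ = 1792/4227 = 0.42394.
Standard error under H₀: √(0.4481×0.5519/4227) = 0.00765.
z = (0.42394 − 0.4481)/0.00765 = -0.02416/0.00765 = -3.158.
p-value = P(Z < -3.158) ≈ 0.0008. With α = 0.02, reject H₀.

z = -3.158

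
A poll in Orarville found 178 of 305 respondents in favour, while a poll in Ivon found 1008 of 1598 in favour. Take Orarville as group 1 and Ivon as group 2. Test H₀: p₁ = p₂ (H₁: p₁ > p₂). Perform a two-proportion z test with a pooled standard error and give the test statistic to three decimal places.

z = -1.558

p̂₁ = 178/305 ≈ 0.58361, p̂₂ = 1008/1598 ≈ 0.63079.
Pooled p̂ = (178+1008)/(305+1598) = 1186/1903 = 0.62323.
SE = √(p̂(1−p̂)(1/n₁+1/n₂)) = √(0.62323·0.37677·0.00390447) = √(0.000916829) = 0.03028.
z = (0.58361 − 0.63079)/0.03028 = -0.04718/0.03028 = -1.558.
p-value = P(Z > -1.558) ≈ 0.9404.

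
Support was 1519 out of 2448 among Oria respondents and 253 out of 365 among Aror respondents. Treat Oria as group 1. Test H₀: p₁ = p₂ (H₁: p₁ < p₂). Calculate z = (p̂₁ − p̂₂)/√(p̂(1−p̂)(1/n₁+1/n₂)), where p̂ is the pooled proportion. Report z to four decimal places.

z = -2.6815

p̂₁ = 1519/2448 = 0.620507, p̂₂ = 253/365 = 0.693151.
Pooled p̂ = (1519+253)/(2448+365) = 1772/2813 = 0.629932.
SE = √(0.233118 × 0.00314822) = 0.027091.
z = (0.620507 − 0.693151)/0.027091 = -0.072644/0.027091 = -2.6815.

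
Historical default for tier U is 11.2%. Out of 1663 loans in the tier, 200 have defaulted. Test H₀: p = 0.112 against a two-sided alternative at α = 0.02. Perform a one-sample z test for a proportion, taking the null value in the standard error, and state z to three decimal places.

z = 1.069

p̂ = 200/1663 ≈ 0.12026.
SE = √(p₀(1−p₀)/n) = √(0.099456/1663) = 0.00773.
z = (0.12026 − 0.112)/0.00773 = 0.00826/0.00773 = 1.069.
p-value = 2·P(Z > 1.069) ≈ 0.2852. With α = 0.02, fail to reject H₀.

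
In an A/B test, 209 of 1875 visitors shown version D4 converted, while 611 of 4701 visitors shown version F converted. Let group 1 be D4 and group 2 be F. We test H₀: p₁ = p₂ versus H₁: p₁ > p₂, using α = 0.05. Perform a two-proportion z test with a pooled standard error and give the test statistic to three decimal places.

p̂₁ = 209/1875 ≈ 0.11147, p̂₂ = 611/4701 ≈ 0.12997.
Pooled p̂ = (209+611)/(1875+4701) = 820/6576 = 0.12470.
SE = √(0.109147 × 0.000746054) = 0.00902.
z = (0.11147 − 0.12997)/0.00902 = -0.01850/0.00902 = -2.051.
p-value = P(Z > -2.051) ≈ 0.9799. With α = 0.05, fail to reject H₀.

z = -2.051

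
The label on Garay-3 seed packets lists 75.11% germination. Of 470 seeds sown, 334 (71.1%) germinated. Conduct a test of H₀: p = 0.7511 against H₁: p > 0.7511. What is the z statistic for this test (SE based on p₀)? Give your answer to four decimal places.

p̂ = 334/470 = 0.710638.
Standard error under H₀: √(0.7511×0.2489/470) = 0.019944.
z = (0.710638 − 0.7511)/0.019944 = -0.040462/0.019944 = -2.0288.
p-value = P(Z > -2.029) ≈ 0.9788.

z = -2.0288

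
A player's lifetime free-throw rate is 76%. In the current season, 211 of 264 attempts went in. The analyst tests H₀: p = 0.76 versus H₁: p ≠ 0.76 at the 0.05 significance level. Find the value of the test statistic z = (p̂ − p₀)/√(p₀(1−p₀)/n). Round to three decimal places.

p̂ = 211/264 = 0.79924.
Under H₀, SE = √(0.76·0.24/264) = √(0.000690909) = 0.02629.
z = (0.79924 − 0.76)/0.02629 = 0.03924/0.02629 = 1.493.
p-value = 2·P(Z > 1.493) ≈ 0.1355; since p > α = 0.05, fail to reject H₀.

z = 1.493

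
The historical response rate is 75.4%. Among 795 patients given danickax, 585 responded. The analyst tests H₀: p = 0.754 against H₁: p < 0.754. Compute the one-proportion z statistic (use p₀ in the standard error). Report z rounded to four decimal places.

p̂ = 585/795 ≈ 0.735849.
Under H₀, SE = √(0.754·0.246/795) = √(0.000233313) = 0.015275.
z = (0.735849 − 0.754)/0.015275 = -0.018151/0.015275 = -1.1883.
p-value = P(Z < -1.188) ≈ 0.1174.

z = -1.1883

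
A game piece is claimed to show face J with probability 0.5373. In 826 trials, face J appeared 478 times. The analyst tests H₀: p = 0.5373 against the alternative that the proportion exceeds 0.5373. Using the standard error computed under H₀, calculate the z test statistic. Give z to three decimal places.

z = 2.386

p̂ = 478/826 ≈ 0.57869.
SE = √(p₀(1−p₀)/n) = √(0.24861/826) = 0.01735.
z = (0.57869 − 0.5373)/0.01735 = 0.04139/0.01735 = 2.386.
p-value = P(Z > 2.386) ≈ 0.0085.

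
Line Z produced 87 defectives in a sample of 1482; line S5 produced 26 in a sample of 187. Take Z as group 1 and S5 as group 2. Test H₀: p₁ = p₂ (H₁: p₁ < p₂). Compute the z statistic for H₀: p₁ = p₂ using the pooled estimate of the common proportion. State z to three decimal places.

p̂₁ = 87/1482 ≈ 0.05870, p̂₂ = 26/187 ≈ 0.13904.
Pooled p̂ = (87+26)/(1482+187) = 113/1669 = 0.06771.
SE = √(p̂(1−p̂)(1/n₁+1/n₂)) = √(0.06771·0.93229·0.00602236) = √(0.000380139) = 0.01950.
z = (0.05870 − 0.13904)/0.01950 = -0.08034/0.01950 = -4.120.

z = -4.120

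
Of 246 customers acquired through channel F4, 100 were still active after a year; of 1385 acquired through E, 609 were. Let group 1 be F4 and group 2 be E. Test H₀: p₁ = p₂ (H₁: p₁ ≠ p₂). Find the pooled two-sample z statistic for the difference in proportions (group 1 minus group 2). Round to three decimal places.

z = -0.968

p̂₁ = 100/246 ≈ 0.40650, p̂₂ = 609/1385 ≈ 0.43971.
Pooled p̂ = (100+609)/(246+1385) = 709/1631 = 0.43470.
SE = √(0.245736 × 0.00478706) = 0.03430.
z = (0.40650 − 0.43971)/0.03430 = -0.03321/0.03430 = -0.968.
Two-sided p-value ≈ 2·Φ(−0.968) = 0.3329.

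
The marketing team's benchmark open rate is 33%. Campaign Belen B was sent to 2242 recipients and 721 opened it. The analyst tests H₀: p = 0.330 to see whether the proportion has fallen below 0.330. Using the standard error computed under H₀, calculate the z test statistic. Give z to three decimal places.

z = -0.847

p̂ = 721/2242 = 0.32159.
SE = √(p₀(1−p₀)/n) = √(0.2211/2242) = 0.00993.
z = (0.32159 − 0.33)/0.00993 = -0.00841/0.00993 = -0.847.
p-value = P(Z < -0.847) ≈ 0.1985.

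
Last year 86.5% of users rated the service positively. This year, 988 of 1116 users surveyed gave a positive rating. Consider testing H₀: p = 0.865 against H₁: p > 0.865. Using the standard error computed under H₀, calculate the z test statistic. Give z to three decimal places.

p̂ = 988/1116 ≈ 0.885305.
Under H₀, SE = √(0.865·0.135/1116) = √(0.000104637) = 0.010229.
z = (0.885305 − 0.865)/0.010229 = 0.020305/0.010229 = 1.985.

z = 1.985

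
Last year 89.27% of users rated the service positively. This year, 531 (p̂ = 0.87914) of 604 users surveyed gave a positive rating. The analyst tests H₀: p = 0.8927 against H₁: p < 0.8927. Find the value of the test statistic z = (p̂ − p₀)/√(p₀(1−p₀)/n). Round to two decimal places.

p̂ = 531/604 ≈ 0.8791.
Under H₀, SE = √(0.8927·0.1073/604) = √(0.000158587) = 0.0126.
z = (0.8791 − 0.8927)/0.0126 = -0.0136/0.0126 = -1.08.

z = -1.08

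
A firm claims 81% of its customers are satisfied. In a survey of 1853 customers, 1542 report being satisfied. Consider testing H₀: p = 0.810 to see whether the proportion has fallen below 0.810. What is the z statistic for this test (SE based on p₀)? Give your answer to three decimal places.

z = 2.432

p̂ = 1542/1853 = 0.83216.
SE = √(p₀(1−p₀)/n) = √(0.1539/1853) = 0.00911.
z = (0.83216 − 0.81)/0.00911 = 0.02216/0.00911 = 2.432.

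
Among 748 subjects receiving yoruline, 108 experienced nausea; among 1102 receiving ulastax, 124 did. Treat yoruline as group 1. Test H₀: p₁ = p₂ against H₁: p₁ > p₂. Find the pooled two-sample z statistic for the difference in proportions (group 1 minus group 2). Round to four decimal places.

p̂₁ = 108/748 ≈ 0.144385, p̂₂ = 124/1102 ≈ 0.112523.
Pooled p̂ = (108+124)/(748+1102) = 232/1850 = 0.125405.
SE = √(0.109679 × 0.00224434) = 0.015689.
z = (0.144385 − 0.112523)/0.015689 = 0.031862/0.015689 = 2.0308.
p-value = P(Z > 2.031) ≈ 0.0211.

z = 2.0308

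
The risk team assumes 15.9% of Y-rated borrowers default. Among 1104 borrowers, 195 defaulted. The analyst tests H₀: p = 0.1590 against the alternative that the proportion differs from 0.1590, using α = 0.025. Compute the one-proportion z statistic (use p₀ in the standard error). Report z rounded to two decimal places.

z = 1.60

p̂ = 195/1104 ≈ 0.1766.
Standard error under H₀: √(0.159×0.841/1104) = 0.0110.
z = (0.1766 − 0.159)/0.0110 = 0.0176/0.0110 = 1.60.
Two-sided p-value ≈ 2·Φ(−1.602) = 0.1092, so at α = 0.025 we fail to reject H₀.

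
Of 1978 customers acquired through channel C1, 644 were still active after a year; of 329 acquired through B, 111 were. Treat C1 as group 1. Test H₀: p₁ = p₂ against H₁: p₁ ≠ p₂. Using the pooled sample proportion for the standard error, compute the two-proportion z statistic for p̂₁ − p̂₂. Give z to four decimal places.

p̂₁ = 644/1978 = 0.3255814, p̂₂ = 111/329 = 0.3373860.
Pooled p̂ = (644+111)/(1978+329) = 755/2307 = 0.3272648.
SE = √(p̂(1−p̂)(1/n₁+1/n₂)) = √(0.3272648·0.6727352·0.00354507) = √(0.000780493) = 0.0279373.
z = (0.3255814 − 0.3373860)/0.0279373 = -0.0118046/0.0279373 = -0.4225.
Two-sided p-value ≈ 2·Φ(−0.423) = 0.6726.

z = -0.4225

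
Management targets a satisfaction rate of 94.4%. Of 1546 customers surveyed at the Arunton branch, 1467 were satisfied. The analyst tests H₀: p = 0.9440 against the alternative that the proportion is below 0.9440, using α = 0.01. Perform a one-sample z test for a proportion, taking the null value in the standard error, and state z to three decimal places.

z = 0.838

p̂ = 1467/1546 ≈ 0.94890.
Under H₀, SE = √(0.944·0.056/1546) = √(3.4194e-05) = 0.00585.
z = (0.94890 − 0.944)/0.00585 = 0.00490/0.00585 = 0.838.
p-value = P(Z < 0.838) ≈ 0.7990. With α = 0.01, fail to reject H₀.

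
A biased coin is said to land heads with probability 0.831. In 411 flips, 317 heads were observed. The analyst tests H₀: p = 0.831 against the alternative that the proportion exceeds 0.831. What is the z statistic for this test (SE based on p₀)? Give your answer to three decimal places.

p̂ = 317/411 = 0.771290.
SE = √(p₀(1−p₀)/n) = √(0.14044/411) = 0.018485.
z = (0.771290 − 0.831)/0.018485 = -0.059710/0.018485 = -3.230.

z = -3.230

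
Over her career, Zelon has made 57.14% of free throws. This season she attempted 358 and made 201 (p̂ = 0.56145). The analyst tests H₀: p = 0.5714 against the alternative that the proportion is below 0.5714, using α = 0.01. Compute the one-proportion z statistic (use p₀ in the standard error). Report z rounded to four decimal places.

p̂ = 201/358 ≈ 0.561453.
SE = √(p₀(1−p₀)/n) = √(0.2449/358) = 0.026155.
z = (0.561453 − 0.5714)/0.026155 = -0.009947/0.026155 = -0.3803.
p-value = P(Z < -0.380) ≈ 0.3519. With α = 0.01, fail to reject H₀.

z = -0.3803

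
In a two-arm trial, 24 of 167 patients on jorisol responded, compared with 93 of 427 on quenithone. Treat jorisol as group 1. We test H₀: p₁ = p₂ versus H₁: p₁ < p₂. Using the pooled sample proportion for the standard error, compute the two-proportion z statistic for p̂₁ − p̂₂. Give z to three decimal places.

p̂₁ = 24/167 ≈ 0.14371, p̂₂ = 93/427 ≈ 0.21780.
Pooled p̂ = (24+93)/(167+427) = 117/594 = 0.19697.
SE = √(p̂(1−p̂)(1/n₁+1/n₂)) = √(0.19697·0.80303·0.00832994) = √(0.00131757) = 0.03630.
z = (0.14371 − 0.21780)/0.03630 = -0.07409/0.03630 = -2.041.
p-value = P(Z < -2.041) ≈ 0.0206.

z = -2.041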